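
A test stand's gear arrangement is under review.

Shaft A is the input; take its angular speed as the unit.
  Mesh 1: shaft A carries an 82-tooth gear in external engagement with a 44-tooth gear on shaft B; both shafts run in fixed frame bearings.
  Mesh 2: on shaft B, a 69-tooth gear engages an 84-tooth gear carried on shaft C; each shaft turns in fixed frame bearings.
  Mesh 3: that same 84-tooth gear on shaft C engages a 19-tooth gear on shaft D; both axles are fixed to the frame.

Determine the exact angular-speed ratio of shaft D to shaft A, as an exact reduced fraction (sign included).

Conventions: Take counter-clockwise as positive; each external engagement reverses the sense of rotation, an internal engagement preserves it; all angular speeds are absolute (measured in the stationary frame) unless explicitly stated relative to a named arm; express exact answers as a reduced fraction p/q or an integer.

class = fixed-axis compound train [3 meshes; 3 ratios multiply, 3 sense flips]
mesh 1 [82T→44T]: running ratio 41/22, sense −
mesh 2 [69T→84T]: running ratio 943/616, sense +
mesh 3 [84T→19T]: running ratio 2829/418, sense −
ω_out/ω_in = -2829/418

-2829/418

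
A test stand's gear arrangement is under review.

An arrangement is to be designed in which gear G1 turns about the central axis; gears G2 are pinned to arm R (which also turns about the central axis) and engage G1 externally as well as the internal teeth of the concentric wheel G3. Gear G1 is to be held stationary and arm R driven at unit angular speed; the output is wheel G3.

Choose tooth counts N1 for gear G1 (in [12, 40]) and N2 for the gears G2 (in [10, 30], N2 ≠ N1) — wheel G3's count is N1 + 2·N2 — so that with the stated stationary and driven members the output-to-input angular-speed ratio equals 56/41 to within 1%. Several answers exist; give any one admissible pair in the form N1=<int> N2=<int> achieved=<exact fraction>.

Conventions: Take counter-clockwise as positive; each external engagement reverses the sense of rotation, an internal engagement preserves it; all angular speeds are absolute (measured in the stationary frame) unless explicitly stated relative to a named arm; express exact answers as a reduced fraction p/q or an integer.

planetary set to be sized for 56/41 (Willis relation)
Willis with ω_sun = 0: ω_ring/ω_arm = (N1+N3)/N3; set equal to 56/41  ⇒  N3/N1 = 1/(56/41 − 1) = 41/15
N3 = N1 + 2·N2  ⇒  N2/N1 = (N3/N1 − 1)/2 = (41/15 − 1)/2 = 13/15
smallest multiple with N1 ≥ 12 and N2 ≥ 10: k = 1  ⇒  N1 = 1·15 = 15, N2 = 1·13 = 13 (N1 ≤ 40, N2 ≤ 30, N2 ≠ N1 ✓), N3 = 15 + 2·13 = 41
check: (N1+N3)/N3 with N1 = 15, N3 = 41 gives 56/41; |achieved − target| = 0 ≤ 14/1025 ✓

N1=15 N2=13 achieved=56/41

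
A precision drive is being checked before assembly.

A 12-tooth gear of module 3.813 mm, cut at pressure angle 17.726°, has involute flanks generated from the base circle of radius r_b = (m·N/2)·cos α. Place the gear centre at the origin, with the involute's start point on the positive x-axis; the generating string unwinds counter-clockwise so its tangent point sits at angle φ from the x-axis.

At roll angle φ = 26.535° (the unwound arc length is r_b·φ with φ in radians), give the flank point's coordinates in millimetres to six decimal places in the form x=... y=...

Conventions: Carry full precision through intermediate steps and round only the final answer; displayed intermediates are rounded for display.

x=24.004994 y=0.706185

recognized (one wheel, involute flank): single-mesh tooth geometry, m = 3.813, N = 12
pitch radius r_p = m·N/2 = 3.813·12/2 = 22.878000
base radius r_b = r_p·cos α = 22.878000·cos 17.726° = 21.791831
roll angle φ = 26.535° = 0.46312312 rad
x = r_b·(cos φ + φ·sin φ) = 24.004994
y = r_b·(sin φ − φ·cos φ) = 0.706185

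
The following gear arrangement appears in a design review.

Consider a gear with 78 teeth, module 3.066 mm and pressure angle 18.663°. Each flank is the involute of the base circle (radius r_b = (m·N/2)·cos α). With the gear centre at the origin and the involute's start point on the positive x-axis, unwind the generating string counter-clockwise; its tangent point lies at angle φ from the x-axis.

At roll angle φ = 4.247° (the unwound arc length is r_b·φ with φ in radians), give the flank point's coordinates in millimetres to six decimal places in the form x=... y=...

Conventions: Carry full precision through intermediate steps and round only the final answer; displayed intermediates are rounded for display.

x=113.597248 y=0.015371

class = single-mesh tooth geometry [base-circle involute, m = 3.066, 78T]
pitch radius r_p = m·N/2 = 3.066·78/2 = 119.574000
base radius r_b = r_p·cos α = 119.574000·cos 18.663° = 113.286455
roll angle φ = 4.247° = 0.07412413 rad
x = r_b·(cos φ + φ·sin φ) = 113.597248
y = r_b·(sin φ − φ·cos φ) = 0.015371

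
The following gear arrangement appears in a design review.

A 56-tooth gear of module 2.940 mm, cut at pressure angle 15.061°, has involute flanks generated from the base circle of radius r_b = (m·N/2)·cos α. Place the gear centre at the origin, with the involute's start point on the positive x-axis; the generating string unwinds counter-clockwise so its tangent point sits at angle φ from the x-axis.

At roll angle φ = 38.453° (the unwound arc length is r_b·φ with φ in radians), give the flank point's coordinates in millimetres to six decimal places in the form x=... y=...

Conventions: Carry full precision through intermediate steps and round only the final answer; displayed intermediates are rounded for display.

x=95.428637 y=7.654865

class = single-mesh tooth geometry [base-circle involute, m = 2.940, 56T]
pitch radius r_p = m·N/2 = 2.940·56/2 = 82.320000
base radius r_b = r_p·cos α = 82.320000·cos 15.061° = 79.492286
roll angle φ = 38.453° = 0.67113146 rad
x = r_b·(cos φ + φ·sin φ) = 95.428637
y = r_b·(sin φ − φ·cos φ) = 7.654865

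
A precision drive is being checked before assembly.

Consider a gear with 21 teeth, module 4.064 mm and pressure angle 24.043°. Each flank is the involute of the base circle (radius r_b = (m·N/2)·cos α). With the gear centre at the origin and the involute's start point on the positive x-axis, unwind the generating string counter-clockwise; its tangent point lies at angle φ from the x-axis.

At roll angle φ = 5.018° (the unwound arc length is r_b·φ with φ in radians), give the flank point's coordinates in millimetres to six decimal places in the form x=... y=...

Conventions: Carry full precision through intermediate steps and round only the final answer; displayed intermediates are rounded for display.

x=39.118945 y=0.008720

recognized (one wheel, involute flank): single-mesh tooth geometry, m = 4.064, N = 21
pitch radius r_p = m·N/2 = 4.064·21/2 = 42.672000
base radius r_b = r_p·cos α = 42.672000·cos 24.043° = 38.969775
roll angle φ = 5.018° = 0.08758062 rad
x = r_b·(cos φ + φ·sin φ) = 39.118945
y = r_b·(sin φ − φ·cos φ) = 0.008720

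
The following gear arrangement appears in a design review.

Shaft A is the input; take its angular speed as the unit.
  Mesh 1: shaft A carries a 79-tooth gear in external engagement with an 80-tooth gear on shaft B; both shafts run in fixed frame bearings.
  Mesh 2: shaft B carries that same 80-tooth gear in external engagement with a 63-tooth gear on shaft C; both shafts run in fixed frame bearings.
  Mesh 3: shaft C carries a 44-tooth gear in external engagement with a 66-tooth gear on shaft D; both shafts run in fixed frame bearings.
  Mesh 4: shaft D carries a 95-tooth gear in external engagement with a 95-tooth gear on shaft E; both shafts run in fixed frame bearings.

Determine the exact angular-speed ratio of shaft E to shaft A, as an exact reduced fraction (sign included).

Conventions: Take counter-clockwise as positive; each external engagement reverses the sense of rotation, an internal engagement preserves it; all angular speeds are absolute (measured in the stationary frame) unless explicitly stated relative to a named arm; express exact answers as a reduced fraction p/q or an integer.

158/189

class = fixed-axis compound train [4 meshes; 4 ratios multiply, 4 sense flips]
mesh 1 [79T→80T]: running ratio 79/80, sense −
mesh 2 [80T→63T]: running ratio 79/63, sense +
mesh 3 [44T→66T]: running ratio 158/189, sense −
mesh 4 [95T→95T]: running ratio 158/189, sense +
ω_out/ω_in = 158/189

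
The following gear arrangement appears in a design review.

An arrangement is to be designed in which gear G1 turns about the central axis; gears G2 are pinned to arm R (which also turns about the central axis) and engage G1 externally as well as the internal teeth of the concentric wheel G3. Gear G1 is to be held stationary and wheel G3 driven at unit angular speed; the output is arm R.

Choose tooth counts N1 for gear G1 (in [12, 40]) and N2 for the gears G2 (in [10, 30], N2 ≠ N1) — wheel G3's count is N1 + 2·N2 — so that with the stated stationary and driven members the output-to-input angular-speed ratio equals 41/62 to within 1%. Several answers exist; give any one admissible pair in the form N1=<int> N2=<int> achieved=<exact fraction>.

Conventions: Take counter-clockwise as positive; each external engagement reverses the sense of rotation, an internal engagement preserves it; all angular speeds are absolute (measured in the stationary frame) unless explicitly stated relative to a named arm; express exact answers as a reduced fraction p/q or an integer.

design class (target 41/62): planetary set
Willis with ω_sun = 0: ω_arm/ω_ring = N3/(N1+N3); set equal to 41/62  ⇒  N3/N1 = (41/62)/(1 − 41/62) = 41/21
N3 = N1 + 2·N2  ⇒  N2/N1 = (N3/N1 − 1)/2 = (41/21 − 1)/2 = 10/21
smallest multiple with N1 ≥ 12 and N2 ≥ 10: k = 1  ⇒  N1 = 1·21 = 21, N2 = 1·10 = 10 (N1 ≤ 40, N2 ≤ 30, N2 ≠ N1 ✓), N3 = 21 + 2·10 = 41
check: N3/(N1+N3) with N1 = 21, N3 = 41 gives 41/62; |achieved − target| = 0 ≤ 41/6200 ✓

N1=21 N2=10 achieved=41/62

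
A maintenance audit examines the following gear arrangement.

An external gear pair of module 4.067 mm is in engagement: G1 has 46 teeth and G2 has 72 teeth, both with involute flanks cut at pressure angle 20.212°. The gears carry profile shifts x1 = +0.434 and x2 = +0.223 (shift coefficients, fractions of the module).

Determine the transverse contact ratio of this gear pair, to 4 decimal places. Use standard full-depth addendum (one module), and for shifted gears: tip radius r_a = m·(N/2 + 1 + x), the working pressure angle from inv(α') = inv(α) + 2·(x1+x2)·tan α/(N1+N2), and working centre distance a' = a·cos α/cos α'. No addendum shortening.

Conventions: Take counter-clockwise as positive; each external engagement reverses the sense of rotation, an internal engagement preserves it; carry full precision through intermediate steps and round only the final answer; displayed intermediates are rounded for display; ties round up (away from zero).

1.6729

recognized (one external pair, fixed centres): single-mesh tooth geometry, m = 4.067, N1 = 46, N2 = 72
base radii: r_b1 = 87.780809, r_b2 = 137.396049
tip radii: r_a1 = 99.373078, r_a2 = 151.385941
inv(α') = inv(20.212°) + 2·(+0.434+0.223)·tan α/(46+72) = 0.01949997  ⇒  α' = 21.80368°
a' = a·cos α / cos α' = 239.9530·cos 20.212°/cos 21.80368° = 242.526747
action lengths: √(r_a1²−r_b1²) = 46.578302, √(r_a2²−r_b2²) = 63.561221
base pitch p_b = π·m·cos α = 11.990067
CR = (46.578302 + 63.561221 − 242.526747·sin 21.80368°)/11.990067 = 1.672920
contact ratio ≈ 1.6729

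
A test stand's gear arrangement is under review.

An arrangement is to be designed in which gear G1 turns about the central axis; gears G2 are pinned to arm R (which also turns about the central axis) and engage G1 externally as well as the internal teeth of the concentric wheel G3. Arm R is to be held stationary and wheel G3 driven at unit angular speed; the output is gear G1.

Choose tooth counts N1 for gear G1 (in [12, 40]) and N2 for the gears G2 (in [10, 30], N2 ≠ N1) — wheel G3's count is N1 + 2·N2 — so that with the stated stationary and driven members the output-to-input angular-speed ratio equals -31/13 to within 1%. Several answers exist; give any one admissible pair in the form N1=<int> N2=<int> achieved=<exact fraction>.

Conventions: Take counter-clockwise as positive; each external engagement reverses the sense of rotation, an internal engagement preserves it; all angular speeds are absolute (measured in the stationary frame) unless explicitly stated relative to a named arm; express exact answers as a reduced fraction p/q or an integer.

topology: planetary set — design target -31/13, arm = carrier (Willis)
Willis with ω_arm = 0: ω_sun/ω_ring = −N3/N1; set equal to -31/13  ⇒  N3/N1 = −(-31/13) = 31/13
N3 = N1 + 2·N2  ⇒  N2/N1 = (N3/N1 − 1)/2 = (31/13 − 1)/2 = 9/13
smallest multiple with N1 ≥ 12 and N2 ≥ 10: k = 2  ⇒  N1 = 2·13 = 26, N2 = 2·9 = 18 (N1 ≤ 40, N2 ≤ 30, N2 ≠ N1 ✓), N3 = 26 + 2·18 = 62
check: −N3/N1 with N1 = 26, N3 = 62 gives -31/13; |achieved − target| = 0 ≤ 31/1300 ✓

N1=26 N2=18 achieved=-31/13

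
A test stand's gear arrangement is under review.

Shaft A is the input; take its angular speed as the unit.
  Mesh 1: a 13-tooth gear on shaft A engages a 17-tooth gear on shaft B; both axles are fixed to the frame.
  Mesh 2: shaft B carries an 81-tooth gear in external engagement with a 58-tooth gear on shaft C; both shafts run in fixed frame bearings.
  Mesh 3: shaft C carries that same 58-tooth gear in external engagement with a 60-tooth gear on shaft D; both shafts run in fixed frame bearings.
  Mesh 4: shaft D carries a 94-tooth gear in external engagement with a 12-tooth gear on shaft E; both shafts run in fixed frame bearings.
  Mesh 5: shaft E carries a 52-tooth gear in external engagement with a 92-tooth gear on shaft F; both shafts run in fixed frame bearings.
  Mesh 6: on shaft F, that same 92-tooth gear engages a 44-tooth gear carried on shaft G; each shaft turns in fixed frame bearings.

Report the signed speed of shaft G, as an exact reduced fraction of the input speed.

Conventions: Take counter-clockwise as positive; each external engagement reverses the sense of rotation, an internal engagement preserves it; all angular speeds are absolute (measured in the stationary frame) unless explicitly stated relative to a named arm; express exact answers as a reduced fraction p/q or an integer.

71487/7480

6-mesh fixed-axis compound train (all bearings frame-fixed)
mesh 1 [13T→17T]: |ω|/ω_in = 1×13/17 = 13/17, sense flips to −
mesh 2 [81T→58T]: |ω|/ω_in = (13/17)×81/58 = 1053/986, sense flips to +
mesh 3 [58T→60T]: |ω|/ω_in = (1053/986)×58/60 = 351/340, sense flips to −
mesh 4 [94T→12T]: |ω|/ω_in = (351/340)×94/12 = 5499/680, sense flips to +
mesh 5 [52T→92T]: |ω|/ω_in = (5499/680)×52/92 = 71487/15640, sense flips to −
mesh 6 [92T→44T]: |ω|/ω_in = (71487/15640)×92/44 = 71487/7480, sense flips to +
signed output speed (× input speed) = 71487/7480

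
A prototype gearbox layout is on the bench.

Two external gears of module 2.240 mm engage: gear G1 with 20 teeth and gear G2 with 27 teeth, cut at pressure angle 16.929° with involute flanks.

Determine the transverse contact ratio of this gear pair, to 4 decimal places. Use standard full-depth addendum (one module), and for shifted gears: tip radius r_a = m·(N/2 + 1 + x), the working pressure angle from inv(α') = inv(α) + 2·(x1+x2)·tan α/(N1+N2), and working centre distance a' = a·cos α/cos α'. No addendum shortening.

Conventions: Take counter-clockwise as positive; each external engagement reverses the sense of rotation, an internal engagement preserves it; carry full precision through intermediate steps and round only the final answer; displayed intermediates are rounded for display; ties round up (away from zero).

1.7230

class = single-mesh tooth geometry [involute pair 20T × 27T, m = 2.240]
base radii: r_b1 = 21.429326, r_b2 = 28.929590
tip radii: r_a1 = 24.640000, r_a2 = 32.480000
no profile shift: α' = α, a' = a
action lengths: √(r_a1²−r_b1²) = 12.161974, √(r_a2²−r_b2²) = 14.765813
base pitch p_b = π·m·cos α = 6.732221
CR = (12.161974 + 14.765813 − 52.640000·sin 16.92900°)/6.732221 = 1.723017
contact ratio ≈ 1.7230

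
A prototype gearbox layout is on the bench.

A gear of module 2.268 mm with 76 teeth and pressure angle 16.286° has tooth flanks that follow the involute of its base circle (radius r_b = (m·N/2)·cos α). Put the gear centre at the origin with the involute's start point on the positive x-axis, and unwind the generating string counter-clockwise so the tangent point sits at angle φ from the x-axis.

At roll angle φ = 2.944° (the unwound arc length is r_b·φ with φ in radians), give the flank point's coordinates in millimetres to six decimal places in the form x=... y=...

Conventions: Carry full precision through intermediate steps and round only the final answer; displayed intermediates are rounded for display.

x=82.834900 y=0.003740

topology: single-mesh involute geometry — m = 2.268, N = 76
pitch radius r_p = m·N/2 = 2.268·76/2 = 86.184000
base radius r_b = r_p·cos α = 86.184000·cos 16.286° = 82.725767
roll angle φ = 2.944° = 0.05138249 rad
x = r_b·(cos φ + φ·sin φ) = 82.834900
y = r_b·(sin φ − φ·cos φ) = 0.003740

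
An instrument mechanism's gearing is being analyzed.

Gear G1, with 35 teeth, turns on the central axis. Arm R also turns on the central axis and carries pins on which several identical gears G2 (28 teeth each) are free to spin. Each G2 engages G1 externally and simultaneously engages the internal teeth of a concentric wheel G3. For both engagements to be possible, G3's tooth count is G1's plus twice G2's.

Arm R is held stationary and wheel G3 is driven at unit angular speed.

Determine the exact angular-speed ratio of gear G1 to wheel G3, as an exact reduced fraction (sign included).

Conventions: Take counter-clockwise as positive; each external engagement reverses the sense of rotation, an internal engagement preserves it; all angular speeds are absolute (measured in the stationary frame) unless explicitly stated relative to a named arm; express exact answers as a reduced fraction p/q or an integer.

recognized (axles ride arm R): planetary set, 35/28/91 teeth
ring teeth: 35 + 2·28 = 91
35(ω_sun−ω_arm) = −91(ω_ring−ω_arm),  ω_arm = 0, ω_ring = 1
ω_sun = 0 − (91/35)(1−0) = -13/5
ω_out/ω_in = -13/5

-13/5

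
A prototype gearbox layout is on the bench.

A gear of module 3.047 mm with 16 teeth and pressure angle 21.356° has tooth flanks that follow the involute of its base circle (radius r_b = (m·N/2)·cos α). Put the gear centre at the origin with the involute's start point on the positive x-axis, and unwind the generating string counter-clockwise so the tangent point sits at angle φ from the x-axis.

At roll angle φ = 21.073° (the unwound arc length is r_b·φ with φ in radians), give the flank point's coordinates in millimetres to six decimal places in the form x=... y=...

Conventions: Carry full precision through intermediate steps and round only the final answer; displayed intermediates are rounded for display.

x=24.186189 y=0.371426

class = single-mesh tooth geometry [base-circle involute, m = 3.047, 16T]
pitch radius r_p = m·N/2 = 3.047·16/2 = 24.376000
base radius r_b = r_p·cos α = 24.376000·cos 21.356° = 22.702240
roll angle φ = 21.073° = 0.36779323 rad
x = r_b·(cos φ + φ·sin φ) = 24.186189
y = r_b·(sin φ − φ·cos φ) = 0.371426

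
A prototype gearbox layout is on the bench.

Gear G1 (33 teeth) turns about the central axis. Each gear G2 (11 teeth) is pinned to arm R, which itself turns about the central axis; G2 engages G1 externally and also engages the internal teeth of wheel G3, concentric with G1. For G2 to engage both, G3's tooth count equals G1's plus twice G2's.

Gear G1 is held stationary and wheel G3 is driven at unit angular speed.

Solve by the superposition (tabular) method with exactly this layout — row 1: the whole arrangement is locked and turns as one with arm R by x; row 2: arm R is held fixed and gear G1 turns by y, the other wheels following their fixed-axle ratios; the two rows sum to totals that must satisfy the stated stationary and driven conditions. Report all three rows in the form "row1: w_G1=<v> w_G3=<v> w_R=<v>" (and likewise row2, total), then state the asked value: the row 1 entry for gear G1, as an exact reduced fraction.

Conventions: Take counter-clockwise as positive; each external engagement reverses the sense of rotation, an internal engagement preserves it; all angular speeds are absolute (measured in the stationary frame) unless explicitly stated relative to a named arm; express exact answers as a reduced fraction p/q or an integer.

planetary set (33T centre, 11T on arm, 55T internal) — Willis relation
row 1 — lock + rotate with arm: ω_sun = ω_ring = ω_arm = x
superposition row 2 [arm held]: sun y, ring −(33/55)·y, arm 0
boundary: total ω_sun = x + y = 0 and total ω_ring = x − (33/55)·y = 1  ⇒  y = -5/8, x = 5/8
row 2 ring = −(33/55)·(-5/8) = 3/8
totals (row 1 + row 2): sun 5/8 + (-5/8) = 0, ring 5/8 + 3/8 = 1, arm 5/8 + 0 = 5/8
asked cell (row1, sun) = 5/8

row1: w_G1=5/8 w_G3=5/8 w_R=5/8
row2: w_G1=-5/8 w_G3=3/8 w_R=0
total: w_G1=0 w_G3=1 w_R=5/8
asked value: 5/8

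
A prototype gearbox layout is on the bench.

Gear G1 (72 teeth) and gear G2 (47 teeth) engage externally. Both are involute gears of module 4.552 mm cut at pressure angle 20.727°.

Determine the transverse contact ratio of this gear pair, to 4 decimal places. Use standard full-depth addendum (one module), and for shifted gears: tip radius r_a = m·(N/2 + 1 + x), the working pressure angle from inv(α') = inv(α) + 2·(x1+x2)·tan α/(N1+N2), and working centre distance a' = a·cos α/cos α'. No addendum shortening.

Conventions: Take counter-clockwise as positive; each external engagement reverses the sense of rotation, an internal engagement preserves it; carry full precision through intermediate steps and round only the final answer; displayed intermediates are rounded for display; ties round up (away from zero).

class = single-mesh tooth geometry [involute pair 72T × 47T, m = 4.552]
base radii: r_b1 = 153.265771, r_b2 = 100.048489
tip radii: r_a1 = 168.424000, r_a2 = 111.524000
no profile shift: α' = α, a' = a
action lengths: √(r_a1²−r_b1²) = 69.830131, √(r_a2²−r_b2²) = 49.273749
base pitch p_b = π·m·cos α = 13.374962
CR = (69.830131 + 49.273749 − 270.844000·sin 20.72700°)/13.374962 = 1.738170
contact ratio ≈ 1.7382

1.7382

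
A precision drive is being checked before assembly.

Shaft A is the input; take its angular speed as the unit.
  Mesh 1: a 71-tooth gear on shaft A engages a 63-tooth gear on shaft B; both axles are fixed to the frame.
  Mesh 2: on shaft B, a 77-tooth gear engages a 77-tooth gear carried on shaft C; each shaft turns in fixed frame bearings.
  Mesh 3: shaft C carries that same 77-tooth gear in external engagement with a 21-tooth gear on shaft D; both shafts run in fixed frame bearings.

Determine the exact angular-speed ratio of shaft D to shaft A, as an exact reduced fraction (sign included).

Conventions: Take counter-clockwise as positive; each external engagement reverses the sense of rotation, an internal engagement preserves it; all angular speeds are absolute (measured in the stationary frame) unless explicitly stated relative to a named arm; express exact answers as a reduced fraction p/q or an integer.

class = fixed-axis compound train [3 meshes; 3 ratios multiply, 3 sense flips]
mesh 1 [71T→63T]: running ratio 71/63, sense −
mesh 2 [77T→77T]: running ratio 71/63, sense +
mesh 3 [77T→21T]: running ratio 781/189, sense −
ω_out/ω_in = -781/189

-781/189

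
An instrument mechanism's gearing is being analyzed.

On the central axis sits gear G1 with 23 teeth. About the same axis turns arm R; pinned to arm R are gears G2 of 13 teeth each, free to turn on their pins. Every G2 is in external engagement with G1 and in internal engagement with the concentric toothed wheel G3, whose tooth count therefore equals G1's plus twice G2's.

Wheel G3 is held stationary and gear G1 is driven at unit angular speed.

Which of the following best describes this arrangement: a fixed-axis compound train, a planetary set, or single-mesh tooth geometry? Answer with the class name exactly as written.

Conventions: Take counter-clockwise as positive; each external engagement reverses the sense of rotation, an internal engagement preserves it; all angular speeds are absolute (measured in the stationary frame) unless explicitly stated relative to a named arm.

planetary set (23T centre, 13T on arm, 49T internal) — Willis relation
classification: planetary set

planetary set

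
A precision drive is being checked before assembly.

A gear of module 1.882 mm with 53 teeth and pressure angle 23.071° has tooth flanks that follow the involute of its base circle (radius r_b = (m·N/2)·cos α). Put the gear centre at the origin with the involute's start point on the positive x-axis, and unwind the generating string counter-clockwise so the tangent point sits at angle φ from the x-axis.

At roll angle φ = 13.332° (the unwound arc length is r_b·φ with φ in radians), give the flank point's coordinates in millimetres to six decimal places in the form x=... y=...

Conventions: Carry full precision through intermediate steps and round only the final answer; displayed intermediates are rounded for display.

x=47.109554 y=0.191649

class = single-mesh tooth geometry [base-circle involute, m = 1.882, 53T]
pitch radius r_p = m·N/2 = 1.882·53/2 = 49.873000
base radius r_b = r_p·cos α = 49.873000·cos 23.071° = 45.884155
roll angle φ = 13.332° = 0.23268730 rad
x = r_b·(cos φ + φ·sin φ) = 47.109554
y = r_b·(sin φ − φ·cos φ) = 0.191649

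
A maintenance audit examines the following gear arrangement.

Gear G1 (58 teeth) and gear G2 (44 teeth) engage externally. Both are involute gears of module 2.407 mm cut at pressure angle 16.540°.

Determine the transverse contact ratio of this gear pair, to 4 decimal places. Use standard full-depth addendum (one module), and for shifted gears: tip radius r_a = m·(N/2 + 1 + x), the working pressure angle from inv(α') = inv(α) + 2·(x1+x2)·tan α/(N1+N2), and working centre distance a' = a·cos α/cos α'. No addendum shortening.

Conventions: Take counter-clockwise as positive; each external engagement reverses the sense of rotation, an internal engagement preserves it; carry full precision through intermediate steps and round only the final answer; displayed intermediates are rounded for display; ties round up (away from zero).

1.9707

class = single-mesh tooth geometry [involute pair 58T × 44T, m = 2.407]
base radii: r_b1 = 66.914637, r_b2 = 50.762828
tip radii: r_a1 = 72.210000, r_a2 = 55.361000
no profile shift: α' = α, a' = a
action lengths: √(r_a1²−r_b1²) = 27.142503, √(r_a2²−r_b2²) = 22.090170
base pitch p_b = π·m·cos α = 7.248915
CR = (27.142503 + 22.090170 − 122.757000·sin 16.54000°)/7.248915 = 1.970728
contact ratio ≈ 1.9707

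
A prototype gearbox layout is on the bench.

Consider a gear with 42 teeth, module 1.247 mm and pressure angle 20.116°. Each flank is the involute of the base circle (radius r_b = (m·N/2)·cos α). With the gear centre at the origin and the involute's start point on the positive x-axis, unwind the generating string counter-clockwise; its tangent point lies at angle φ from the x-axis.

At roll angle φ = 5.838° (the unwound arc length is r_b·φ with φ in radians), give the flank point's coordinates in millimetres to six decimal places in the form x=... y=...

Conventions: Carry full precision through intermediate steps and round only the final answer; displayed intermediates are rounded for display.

x=24.716861 y=0.008662

recognized (one wheel, involute flank): single-mesh tooth geometry, m = 1.247, N = 42
pitch radius r_p = m·N/2 = 1.247·42/2 = 26.187000
base radius r_b = r_p·cos α = 26.187000·cos 20.116° = 24.589547
roll angle φ = 5.838° = 0.10189232 rad
x = r_b·(cos φ + φ·sin φ) = 24.716861
y = r_b·(sin φ − φ·cos φ) = 0.008662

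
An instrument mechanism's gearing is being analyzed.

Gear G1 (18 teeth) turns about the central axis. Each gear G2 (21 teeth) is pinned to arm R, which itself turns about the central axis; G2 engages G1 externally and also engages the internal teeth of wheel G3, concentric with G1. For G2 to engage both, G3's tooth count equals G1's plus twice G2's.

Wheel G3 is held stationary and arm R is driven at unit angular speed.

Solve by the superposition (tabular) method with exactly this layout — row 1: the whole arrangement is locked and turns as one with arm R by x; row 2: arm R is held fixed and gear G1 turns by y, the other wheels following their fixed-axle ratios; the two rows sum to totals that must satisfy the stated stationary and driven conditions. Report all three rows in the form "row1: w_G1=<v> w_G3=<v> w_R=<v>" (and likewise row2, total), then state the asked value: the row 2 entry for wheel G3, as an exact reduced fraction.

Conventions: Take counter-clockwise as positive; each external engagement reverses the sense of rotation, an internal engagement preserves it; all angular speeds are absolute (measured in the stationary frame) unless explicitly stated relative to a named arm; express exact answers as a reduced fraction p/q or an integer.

row1: w_G1=1 w_G3=1 w_R=1
row2: w_G1=10/3 w_G3=-1 w_R=0
total: w_G1=13/3 w_G3=0 w_R=1
asked value: -1

class = planetary set [G3 = 18+2·21 = 60; Willis about the carrier]
row 1 (train locked, turned with arm): all members turn x
row 2: sun turns y, ring = −(18/60)·y, arm 0
boundary: total ω_ring = x − (18/60)·y = 0 and total ω_arm = x = 1  ⇒  y = 10/3, x = 1
row 2 ring = −(18/60)·10/3 = -1
totals (row 1 + row 2): sun 1 + 10/3 = 13/3, ring 1 + (-1) = 0, arm 1 + 0 = 1
asked cell (row2, ring) = -1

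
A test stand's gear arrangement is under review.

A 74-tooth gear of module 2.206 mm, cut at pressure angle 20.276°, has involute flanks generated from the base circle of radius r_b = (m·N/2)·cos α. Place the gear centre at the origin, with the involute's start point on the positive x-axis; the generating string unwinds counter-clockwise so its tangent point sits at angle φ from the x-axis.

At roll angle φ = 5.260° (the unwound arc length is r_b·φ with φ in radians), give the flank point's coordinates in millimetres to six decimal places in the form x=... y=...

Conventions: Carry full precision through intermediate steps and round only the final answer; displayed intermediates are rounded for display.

single-mesh involute tooth geometry (74T wheel at module 2.206)
pitch radius r_p = m·N/2 = 2.206·74/2 = 81.622000
base radius r_b = r_p·cos α = 81.622000·cos 20.276° = 76.564226
roll angle φ = 5.260° = 0.09180432 rad
x = r_b·(cos φ + φ·sin φ) = 76.886189
y = r_b·(sin φ − φ·cos φ) = 0.019730

x=76.886189 y=0.019730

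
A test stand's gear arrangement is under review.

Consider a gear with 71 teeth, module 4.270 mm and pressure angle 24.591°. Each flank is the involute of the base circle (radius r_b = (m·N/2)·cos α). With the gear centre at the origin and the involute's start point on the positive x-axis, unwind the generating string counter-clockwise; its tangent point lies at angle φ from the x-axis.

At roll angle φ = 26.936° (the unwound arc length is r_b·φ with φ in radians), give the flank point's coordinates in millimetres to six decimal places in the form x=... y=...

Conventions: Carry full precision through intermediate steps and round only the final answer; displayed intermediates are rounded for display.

x=152.237058 y=4.669230

topology: single-mesh involute geometry — m = 4.270, N = 71
pitch radius r_p = m·N/2 = 4.270·71/2 = 151.585000
base radius r_b = r_p·cos α = 151.585000·cos 24.591° = 137.836466
roll angle φ = 26.936° = 0.47012189 rad
x = r_b·(cos φ + φ·sin φ) = 152.237058
y = r_b·(sin φ − φ·cos φ) = 4.669230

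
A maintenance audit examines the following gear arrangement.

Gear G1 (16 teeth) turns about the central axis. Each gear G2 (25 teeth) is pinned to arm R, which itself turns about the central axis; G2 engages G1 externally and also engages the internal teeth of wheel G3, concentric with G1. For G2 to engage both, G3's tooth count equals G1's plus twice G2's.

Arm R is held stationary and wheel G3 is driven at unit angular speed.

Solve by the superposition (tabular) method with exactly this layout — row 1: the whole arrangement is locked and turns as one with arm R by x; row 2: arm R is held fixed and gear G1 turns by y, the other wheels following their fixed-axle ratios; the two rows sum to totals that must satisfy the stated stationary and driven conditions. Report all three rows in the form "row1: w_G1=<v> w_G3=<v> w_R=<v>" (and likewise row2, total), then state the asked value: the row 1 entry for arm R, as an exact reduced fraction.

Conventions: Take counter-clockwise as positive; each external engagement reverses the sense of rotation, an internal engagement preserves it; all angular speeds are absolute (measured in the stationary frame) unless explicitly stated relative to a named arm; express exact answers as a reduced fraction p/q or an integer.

planetary set (16T centre, 25T on arm, 66T internal) — Willis relation
superposition row 1 [locked train]: every member turns x
row 2: sun turns y, ring = −(16/66)·y, arm 0
boundary: total ω_arm = x = 0 and total ω_ring = x − (16/66)·y = 1  ⇒  y = -33/8, x = 0
row 2 ring = −(16/66)·(-33/8) = 1
totals (row 1 + row 2): sun 0 + (-33/8) = -33/8, ring 0 + 1 = 1, arm 0 + 0 = 0
asked cell (row1, arm) = 0

row1: w_G1=0 w_G3=0 w_R=0
row2: w_G1=-33/8 w_G3=1 w_R=0
total: w_G1=-33/8 w_G3=1 w_R=0
asked value: 0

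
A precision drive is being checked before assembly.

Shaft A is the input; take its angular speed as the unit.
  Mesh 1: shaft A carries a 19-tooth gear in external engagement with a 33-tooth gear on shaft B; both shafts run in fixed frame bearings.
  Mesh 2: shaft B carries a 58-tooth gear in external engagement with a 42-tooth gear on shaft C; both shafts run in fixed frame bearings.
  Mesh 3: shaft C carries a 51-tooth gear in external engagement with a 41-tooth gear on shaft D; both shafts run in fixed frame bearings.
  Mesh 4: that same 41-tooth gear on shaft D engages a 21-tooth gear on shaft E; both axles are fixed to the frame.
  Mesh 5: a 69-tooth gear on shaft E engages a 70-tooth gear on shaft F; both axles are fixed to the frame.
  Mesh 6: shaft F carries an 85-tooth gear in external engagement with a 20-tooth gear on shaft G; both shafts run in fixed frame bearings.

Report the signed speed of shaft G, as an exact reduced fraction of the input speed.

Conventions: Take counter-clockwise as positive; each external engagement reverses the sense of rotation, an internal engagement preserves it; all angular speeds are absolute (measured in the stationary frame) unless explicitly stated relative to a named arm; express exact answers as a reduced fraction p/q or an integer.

3662497/452760

6-mesh fixed-axis compound train (all bearings frame-fixed)
mesh 1 [19T→33T]: |ω|/ω_in = 1×19/33 = 19/33, sense flips to −
mesh 2 [58T→42T]: |ω|/ω_in = (19/33)×58/42 = 551/693, sense flips to +
mesh 3 [51T→41T]: |ω|/ω_in = (551/693)×51/41 = 9367/9471, sense flips to −
mesh 4 [41T→21T]: |ω|/ω_in = (9367/9471)×41/21 = 9367/4851, sense flips to +
mesh 5 [69T→70T]: |ω|/ω_in = (9367/4851)×69/70 = 215441/113190, sense flips to −
mesh 6 [85T→20T]: |ω|/ω_in = (215441/113190)×85/20 = 3662497/452760, sense flips to +
signed output speed (× input speed) = 3662497/452760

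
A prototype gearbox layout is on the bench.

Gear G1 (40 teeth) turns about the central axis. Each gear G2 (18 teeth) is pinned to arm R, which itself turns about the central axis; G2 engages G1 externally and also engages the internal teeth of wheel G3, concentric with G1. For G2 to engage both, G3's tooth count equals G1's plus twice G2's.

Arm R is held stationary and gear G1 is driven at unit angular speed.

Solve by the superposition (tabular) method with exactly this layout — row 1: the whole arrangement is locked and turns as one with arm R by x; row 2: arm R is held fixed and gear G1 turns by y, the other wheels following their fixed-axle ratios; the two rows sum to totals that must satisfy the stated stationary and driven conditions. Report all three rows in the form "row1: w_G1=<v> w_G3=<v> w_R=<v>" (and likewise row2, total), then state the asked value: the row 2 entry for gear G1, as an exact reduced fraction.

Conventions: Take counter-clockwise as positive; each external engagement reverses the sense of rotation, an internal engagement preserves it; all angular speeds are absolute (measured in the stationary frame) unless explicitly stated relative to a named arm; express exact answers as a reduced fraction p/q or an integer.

planetary set (40T centre, 18T on arm, 76T internal) — Willis relation
row 1: whole set turns with the arm by x
row 2: sun turns y, ring = −(40/76)·y, arm 0
boundary: total ω_arm = x = 0 and total ω_sun = x + y = 1  ⇒  y = 1, x = 0
row 2 ring = −(40/76)·1 = -10/19
totals (row 1 + row 2): sun 0 + 1 = 1, ring 0 + (-10/19) = -10/19, arm 0 + 0 = 0
asked cell (row2, sun) = 1

row1: w_G1=0 w_G3=0 w_R=0
row2: w_G1=1 w_G3=-10/19 w_R=0
total: w_G1=1 w_G3=-10/19 w_R=0
asked value: 1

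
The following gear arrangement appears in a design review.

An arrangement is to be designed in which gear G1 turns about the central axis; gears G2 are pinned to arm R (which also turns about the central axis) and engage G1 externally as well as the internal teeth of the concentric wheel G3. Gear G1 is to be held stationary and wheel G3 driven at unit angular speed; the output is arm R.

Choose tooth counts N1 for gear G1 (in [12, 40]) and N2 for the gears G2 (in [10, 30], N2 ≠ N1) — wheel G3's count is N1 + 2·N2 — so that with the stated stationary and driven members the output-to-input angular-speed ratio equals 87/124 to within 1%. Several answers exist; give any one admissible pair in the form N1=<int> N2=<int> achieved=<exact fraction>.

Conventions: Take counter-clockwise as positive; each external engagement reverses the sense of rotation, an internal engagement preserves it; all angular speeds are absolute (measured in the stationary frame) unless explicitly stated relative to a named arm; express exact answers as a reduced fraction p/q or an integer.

N1=37 N2=25 achieved=87/124

topology: planetary set — design target 87/124, arm = carrier (Willis)
Willis with ω_sun = 0: ω_arm/ω_ring = N3/(N1+N3); set equal to 87/124  ⇒  N3/N1 = (87/124)/(1 − 87/124) = 87/37
N3 = N1 + 2·N2  ⇒  N2/N1 = (N3/N1 − 1)/2 = (87/37 − 1)/2 = 25/37
smallest multiple with N1 ≥ 12 and N2 ≥ 10: k = 1  ⇒  N1 = 1·37 = 37, N2 = 1·25 = 25 (N1 ≤ 40, N2 ≤ 30, N2 ≠ N1 ✓), N3 = 37 + 2·25 = 87
check: N3/(N1+N3) with N1 = 37, N3 = 87 gives 87/124; |achieved − target| = 0 ≤ 87/12400 ✓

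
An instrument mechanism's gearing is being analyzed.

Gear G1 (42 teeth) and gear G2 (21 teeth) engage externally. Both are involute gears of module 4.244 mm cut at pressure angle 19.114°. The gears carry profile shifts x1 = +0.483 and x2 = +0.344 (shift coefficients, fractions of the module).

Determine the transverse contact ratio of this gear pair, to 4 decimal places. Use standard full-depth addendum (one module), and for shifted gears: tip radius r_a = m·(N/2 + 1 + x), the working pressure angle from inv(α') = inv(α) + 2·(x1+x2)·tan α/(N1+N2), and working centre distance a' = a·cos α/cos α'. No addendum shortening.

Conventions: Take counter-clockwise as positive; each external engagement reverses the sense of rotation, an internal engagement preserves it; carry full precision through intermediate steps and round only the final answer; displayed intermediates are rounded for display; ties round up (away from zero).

1.5513

single-mesh involute tooth geometry (42T engaging 21T at module 4.244)
base radii: r_b1 = 84.210498, r_b2 = 42.105249
tip radii: r_a1 = 95.417852, r_a2 = 50.265936
inv(α') = inv(19.114°) + 2·(+0.483+0.344)·tan α/(42+21) = 0.02205092  ⇒  α' = 22.67758°
a' = a·cos α / cos α' = 133.6860·cos 19.114°/cos 22.67758° = 136.899586
action lengths: √(r_a1²−r_b1²) = 44.868234, √(r_a2²−r_b2²) = 27.455643
base pitch p_b = π·m·cos α = 12.597861
CR = (44.868234 + 27.455643 − 136.899586·sin 22.67758°)/12.597861 = 1.551289
contact ratio ≈ 1.5513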